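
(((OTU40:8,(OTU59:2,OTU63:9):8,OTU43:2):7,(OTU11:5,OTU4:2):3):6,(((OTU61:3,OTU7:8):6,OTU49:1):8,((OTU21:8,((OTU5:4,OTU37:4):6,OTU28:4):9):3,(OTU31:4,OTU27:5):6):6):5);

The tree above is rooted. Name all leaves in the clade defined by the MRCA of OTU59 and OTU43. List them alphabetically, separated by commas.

OTU40, OTU43, OTU59, OTU63

Tracing OTU59: it sits inside (OTU59,OTU63).
Tracing OTU43: it sits inside (OTU40,(OTU59,OTU63),OTU43).
The smallest clade enclosing both is (OTU40,(OTU59,OTU63),OTU43); the answer is its 4 terminal taxa in alphabetical order.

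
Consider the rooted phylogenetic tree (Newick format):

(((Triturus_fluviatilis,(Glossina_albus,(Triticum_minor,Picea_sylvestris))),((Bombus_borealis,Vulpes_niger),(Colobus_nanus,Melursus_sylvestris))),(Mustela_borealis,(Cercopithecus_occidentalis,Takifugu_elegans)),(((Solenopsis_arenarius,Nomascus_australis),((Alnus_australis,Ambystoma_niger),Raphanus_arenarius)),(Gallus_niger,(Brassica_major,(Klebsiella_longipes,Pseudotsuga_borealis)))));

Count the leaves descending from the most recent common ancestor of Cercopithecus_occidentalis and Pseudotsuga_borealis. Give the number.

The MRCA of Cercopithecus_occidentalis and Pseudotsuga_borealis is the root, so the clade is the entire tree.
That clade contains 20 terminal taxa: Alnus_australis, Ambystoma_niger, Bombus_borealis, Brassica_major, Cercopithecus_occidentalis, Colobus_nanus, Gallus_niger, Glossina_albus, Klebsiella_longipes, Melursus_sylvestris, Mustela_borealis, Nomascus_australis, Picea_sylvestris, Pseudotsuga_borealis, Raphanus_arenarius, Solenopsis_arenarius, Takifugu_elegans, Triticum_minor, Triturus_fluviatilis, Vulpes_niger.

20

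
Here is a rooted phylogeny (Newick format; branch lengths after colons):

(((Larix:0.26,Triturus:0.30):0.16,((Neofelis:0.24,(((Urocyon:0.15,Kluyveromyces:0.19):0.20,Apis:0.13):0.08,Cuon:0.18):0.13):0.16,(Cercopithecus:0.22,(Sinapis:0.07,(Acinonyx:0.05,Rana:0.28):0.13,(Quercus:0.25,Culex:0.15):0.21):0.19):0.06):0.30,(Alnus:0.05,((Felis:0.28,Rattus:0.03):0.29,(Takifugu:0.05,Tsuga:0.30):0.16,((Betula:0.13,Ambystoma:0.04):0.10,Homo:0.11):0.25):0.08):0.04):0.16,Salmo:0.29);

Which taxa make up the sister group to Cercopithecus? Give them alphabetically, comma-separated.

Acinonyx, Culex, Quercus, Rana, Sinapis

Cercopithecus attaches to the tree at the node subtending (Cercopithecus,(Sinapis,(Acinonyx,Rana),(Quercus,Culex))).
The other lineage descending from that same node — the sister group — is (Sinapis,(Acinonyx,Rana),(Quercus,Culex)); its 5 tips in alphabetical order are the answer.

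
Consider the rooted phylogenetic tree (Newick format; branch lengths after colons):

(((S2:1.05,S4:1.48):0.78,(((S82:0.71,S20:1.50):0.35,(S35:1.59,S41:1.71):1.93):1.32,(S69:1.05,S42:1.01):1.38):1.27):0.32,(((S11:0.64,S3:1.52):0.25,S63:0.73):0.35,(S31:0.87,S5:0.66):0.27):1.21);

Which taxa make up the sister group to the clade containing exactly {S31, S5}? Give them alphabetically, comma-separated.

S11, S3, S63

The clade containing exactly {S31, S5} attaches to the tree at the node subtending (((S11,S3),S63),(S31,S5)).
The other lineage descending from that same node — the sister group — is ((S11,S3),S63); its 3 tips in alphabetical order are the answer.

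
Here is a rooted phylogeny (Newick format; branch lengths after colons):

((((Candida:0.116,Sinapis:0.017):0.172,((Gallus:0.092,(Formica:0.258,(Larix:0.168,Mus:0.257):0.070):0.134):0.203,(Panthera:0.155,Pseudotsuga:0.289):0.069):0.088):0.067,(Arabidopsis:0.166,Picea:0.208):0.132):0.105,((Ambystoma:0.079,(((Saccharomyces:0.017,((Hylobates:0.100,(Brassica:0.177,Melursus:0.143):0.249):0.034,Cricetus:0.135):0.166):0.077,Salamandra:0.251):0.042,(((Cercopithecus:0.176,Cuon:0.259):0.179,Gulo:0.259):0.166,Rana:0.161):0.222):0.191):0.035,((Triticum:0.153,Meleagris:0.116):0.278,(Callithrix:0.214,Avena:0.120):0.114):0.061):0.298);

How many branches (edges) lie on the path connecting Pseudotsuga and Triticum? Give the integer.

9

The MRCA of Pseudotsuga and Triticum is the root of the tree.
From Pseudotsuga up to that node: 5 branches. From Triticum up to the same node: 4 branches. Total: 5 + 4 = 9.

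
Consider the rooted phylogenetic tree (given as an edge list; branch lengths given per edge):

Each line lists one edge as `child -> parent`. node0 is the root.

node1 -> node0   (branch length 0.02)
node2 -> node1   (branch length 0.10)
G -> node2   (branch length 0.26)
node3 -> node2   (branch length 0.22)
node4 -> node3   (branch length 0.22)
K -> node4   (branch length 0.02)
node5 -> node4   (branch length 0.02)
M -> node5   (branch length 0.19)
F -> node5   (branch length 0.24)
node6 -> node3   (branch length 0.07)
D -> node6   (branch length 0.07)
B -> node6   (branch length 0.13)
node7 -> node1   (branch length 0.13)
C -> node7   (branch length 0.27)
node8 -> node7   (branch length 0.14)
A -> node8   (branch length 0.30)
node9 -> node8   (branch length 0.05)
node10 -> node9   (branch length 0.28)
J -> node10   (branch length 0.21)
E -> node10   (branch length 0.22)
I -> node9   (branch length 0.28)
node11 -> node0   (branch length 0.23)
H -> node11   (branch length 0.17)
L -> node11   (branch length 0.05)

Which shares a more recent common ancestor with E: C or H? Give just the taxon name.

The MRCA of E and C subtends (C,(A,((J,E),I))) (5 taxa).
The MRCA of E and H is the root, subtending the entire tree (13 taxa).
The first is nested inside the second, so E shares a more recent common ancestor with C.

C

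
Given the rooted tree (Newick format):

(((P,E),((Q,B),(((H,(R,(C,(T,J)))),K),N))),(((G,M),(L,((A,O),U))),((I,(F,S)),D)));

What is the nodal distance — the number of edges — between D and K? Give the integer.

The MRCA of D and K is the root of the tree.
From D up to that node: 3 branches. From K up to the same node: 5 branches. Total: 3 + 5 = 8.

8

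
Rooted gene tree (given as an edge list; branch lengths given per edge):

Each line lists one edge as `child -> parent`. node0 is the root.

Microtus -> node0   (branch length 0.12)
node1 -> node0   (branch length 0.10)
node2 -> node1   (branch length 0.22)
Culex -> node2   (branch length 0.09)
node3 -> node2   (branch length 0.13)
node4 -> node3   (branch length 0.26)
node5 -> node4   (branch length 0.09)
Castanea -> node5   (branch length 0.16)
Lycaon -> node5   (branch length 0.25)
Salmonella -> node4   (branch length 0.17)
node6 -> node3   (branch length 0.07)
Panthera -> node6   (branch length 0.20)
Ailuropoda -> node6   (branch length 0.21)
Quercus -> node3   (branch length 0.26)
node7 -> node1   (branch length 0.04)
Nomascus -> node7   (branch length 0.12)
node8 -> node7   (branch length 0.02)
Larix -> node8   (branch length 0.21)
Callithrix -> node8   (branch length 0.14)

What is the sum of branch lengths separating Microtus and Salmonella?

1.00

The path runs Microtus → … → MRCA → … → Salmonella; the MRCA is the root of the tree.
Branch lengths along that path: 0.12 + 0.10 + 0.22 + 0.13 + 0.26 + 0.17 = 1.00.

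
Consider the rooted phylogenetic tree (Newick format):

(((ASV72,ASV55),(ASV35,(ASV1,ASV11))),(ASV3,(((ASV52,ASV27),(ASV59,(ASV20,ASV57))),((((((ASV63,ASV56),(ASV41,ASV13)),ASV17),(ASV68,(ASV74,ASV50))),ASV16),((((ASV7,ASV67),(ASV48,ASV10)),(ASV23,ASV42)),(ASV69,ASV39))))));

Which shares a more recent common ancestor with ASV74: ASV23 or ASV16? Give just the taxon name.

The MRCA of ASV74 and ASV16 subtends (((((ASV63,ASV56),(ASV41,ASV13)),ASV17),(ASV68,(ASV74,ASV50))),ASV16) (9 taxa).
The MRCA of ASV74 and ASV23 subtends ((((((ASV63,ASV56),(ASV41,ASV13)),ASV17),(ASV68,(ASV74,ASV50))),ASV16),((((ASV7,ASV67),(ASV48,ASV10)),(ASV23,ASV42)),(ASV69,ASV39))) (17 taxa).
The first is nested inside the second, so ASV74 shares a more recent common ancestor with ASV16.

ASV16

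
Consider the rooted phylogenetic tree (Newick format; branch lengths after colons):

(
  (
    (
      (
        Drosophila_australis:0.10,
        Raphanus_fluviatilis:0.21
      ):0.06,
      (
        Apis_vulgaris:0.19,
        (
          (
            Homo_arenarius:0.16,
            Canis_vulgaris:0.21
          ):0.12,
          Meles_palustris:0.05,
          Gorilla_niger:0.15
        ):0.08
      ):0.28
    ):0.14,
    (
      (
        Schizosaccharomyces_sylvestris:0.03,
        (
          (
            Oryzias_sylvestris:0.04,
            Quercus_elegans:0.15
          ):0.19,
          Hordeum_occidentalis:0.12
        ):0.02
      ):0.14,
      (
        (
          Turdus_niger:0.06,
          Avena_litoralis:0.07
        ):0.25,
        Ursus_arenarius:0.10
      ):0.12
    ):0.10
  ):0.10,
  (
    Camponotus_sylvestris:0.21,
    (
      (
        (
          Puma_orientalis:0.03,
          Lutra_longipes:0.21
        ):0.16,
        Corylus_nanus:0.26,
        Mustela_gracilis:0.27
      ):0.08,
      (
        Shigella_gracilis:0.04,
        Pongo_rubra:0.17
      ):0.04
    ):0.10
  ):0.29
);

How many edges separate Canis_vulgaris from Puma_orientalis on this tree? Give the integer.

The MRCA of Canis_vulgaris and Puma_orientalis is the root of the tree.
From Canis_vulgaris up to that node: 6 branches. From Puma_orientalis up to the same node: 5 branches. Total: 6 + 5 = 11.

11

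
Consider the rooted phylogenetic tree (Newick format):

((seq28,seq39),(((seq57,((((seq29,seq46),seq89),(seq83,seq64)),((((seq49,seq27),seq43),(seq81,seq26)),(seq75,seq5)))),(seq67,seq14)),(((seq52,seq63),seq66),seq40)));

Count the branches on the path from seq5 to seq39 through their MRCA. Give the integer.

The MRCA of seq5 and seq39 is the root of the tree.
From seq5 up to that node: 7 branches. From seq39 up to the same node: 2 branches. Total: 7 + 2 = 9.

9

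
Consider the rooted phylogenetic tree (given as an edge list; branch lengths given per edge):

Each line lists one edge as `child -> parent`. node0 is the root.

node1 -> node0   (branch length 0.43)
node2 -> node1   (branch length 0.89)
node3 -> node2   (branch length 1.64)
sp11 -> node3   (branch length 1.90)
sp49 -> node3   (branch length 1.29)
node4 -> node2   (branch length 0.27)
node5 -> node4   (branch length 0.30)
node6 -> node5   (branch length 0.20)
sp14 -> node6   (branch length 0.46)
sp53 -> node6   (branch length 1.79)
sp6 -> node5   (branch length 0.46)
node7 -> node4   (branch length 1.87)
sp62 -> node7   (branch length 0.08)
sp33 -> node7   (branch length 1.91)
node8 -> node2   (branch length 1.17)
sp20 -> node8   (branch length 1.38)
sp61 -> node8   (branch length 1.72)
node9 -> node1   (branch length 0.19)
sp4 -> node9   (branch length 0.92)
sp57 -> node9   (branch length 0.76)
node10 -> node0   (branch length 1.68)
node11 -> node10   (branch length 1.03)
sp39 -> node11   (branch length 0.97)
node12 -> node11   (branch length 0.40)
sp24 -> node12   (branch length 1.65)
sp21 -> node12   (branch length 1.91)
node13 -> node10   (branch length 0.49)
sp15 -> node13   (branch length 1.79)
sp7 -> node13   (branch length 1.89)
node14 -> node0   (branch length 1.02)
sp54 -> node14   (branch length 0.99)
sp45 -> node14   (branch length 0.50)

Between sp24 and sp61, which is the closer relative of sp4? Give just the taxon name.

The MRCA of sp4 and sp61 subtends (((sp11,sp49),(((sp14,sp53),sp6),(sp62,sp33)),(sp20,sp61)),(sp4,sp57)) (11 taxa).
The MRCA of sp4 and sp24 is the root, subtending the entire tree (18 taxa).
The first is nested inside the second, so sp4 shares a more recent common ancestor with sp61.

sp61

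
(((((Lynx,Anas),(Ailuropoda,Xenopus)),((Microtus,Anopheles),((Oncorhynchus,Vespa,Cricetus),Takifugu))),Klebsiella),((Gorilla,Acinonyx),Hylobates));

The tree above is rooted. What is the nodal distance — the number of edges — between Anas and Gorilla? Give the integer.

The MRCA of Anas and Gorilla is the root of the tree.
From Anas up to that node: 5 branches. From Gorilla up to the same node: 3 branches. Total: 5 + 3 = 8.

8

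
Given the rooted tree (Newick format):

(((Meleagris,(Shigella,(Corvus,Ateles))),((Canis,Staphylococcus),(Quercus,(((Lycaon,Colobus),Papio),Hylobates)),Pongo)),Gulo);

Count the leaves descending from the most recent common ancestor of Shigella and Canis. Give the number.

The MRCA of Shigella and Canis is the node subtending ((Meleagris,(Shigella,(Corvus,Ateles))),((Canis,Staphylococcus),(Quercus,(((Lycaon,Colobus),Papio),Hylobates)),Pongo)).
That clade contains 12 terminal taxa: Ateles, Canis, Colobus, Corvus, Hylobates, Lycaon, Meleagris, Papio, Pongo, Quercus, Shigella, Staphylococcus.

12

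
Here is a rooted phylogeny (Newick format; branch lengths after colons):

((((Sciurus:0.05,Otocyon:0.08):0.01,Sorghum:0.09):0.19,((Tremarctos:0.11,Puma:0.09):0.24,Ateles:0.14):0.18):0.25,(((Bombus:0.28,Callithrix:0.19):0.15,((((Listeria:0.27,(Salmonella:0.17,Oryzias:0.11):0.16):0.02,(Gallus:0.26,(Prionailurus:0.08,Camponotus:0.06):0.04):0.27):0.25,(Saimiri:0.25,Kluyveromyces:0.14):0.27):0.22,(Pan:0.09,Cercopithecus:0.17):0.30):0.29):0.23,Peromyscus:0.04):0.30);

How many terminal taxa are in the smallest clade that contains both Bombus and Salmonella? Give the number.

12

The MRCA of Bombus and Salmonella is the node subtending ((Bombus,Callithrix),((((Listeria,(Salmonella,Oryzias)),(Gallus,(Prionailurus,Camponotus))),(Saimiri,Kluyveromyces)),(Pan,Cercopithecus))).
That clade contains 12 terminal taxa: Bombus, Callithrix, Camponotus, Cercopithecus, Gallus, Kluyveromyces, Listeria, Oryzias, Pan, Prionailurus, Saimiri, Salmonella.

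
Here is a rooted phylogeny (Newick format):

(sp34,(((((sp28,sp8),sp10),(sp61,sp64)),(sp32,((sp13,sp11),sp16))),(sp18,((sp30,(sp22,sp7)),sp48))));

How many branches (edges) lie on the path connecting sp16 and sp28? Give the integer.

The MRCA of sp16 and sp28 is the node subtending ((((sp28,sp8),sp10),(sp61,sp64)),(sp32,((sp13,sp11),sp16))).
From sp16 up to that node: 3 branches. From sp28 up to the same node: 4 branches. Total: 3 + 4 = 7.

7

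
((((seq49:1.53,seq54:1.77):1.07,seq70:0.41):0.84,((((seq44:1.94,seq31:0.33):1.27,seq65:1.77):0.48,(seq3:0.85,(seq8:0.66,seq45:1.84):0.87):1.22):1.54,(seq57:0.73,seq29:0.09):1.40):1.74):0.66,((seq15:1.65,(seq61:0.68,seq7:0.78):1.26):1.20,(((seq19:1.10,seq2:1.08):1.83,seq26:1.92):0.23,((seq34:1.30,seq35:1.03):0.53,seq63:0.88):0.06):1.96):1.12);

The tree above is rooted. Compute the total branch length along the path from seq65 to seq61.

10.45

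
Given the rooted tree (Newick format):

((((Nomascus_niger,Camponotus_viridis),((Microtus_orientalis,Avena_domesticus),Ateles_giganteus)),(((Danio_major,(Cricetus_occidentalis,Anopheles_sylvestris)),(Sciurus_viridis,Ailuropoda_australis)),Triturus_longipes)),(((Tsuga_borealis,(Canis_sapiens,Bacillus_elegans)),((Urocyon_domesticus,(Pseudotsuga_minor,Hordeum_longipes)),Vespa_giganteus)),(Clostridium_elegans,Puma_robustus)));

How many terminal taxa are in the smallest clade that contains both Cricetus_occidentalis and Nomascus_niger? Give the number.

11

The MRCA of Cricetus_occidentalis and Nomascus_niger is the node subtending (((Nomascus_niger,Camponotus_viridis),((Microtus_orientalis,Avena_domesticus),Ateles_giganteus)),(((Danio_major,(Cricetus_occidentalis,Anopheles_sylvestris)),(Sciurus_viridis,Ailuropoda_australis)),Triturus_longipes)).
That clade contains 11 terminal taxa: Ailuropoda_australis, Anopheles_sylvestris, Ateles_giganteus, Avena_domesticus, Camponotus_viridis, Cricetus_occidentalis, Danio_major, Microtus_orientalis, Nomascus_niger, Sciurus_viridis, Triturus_longipes.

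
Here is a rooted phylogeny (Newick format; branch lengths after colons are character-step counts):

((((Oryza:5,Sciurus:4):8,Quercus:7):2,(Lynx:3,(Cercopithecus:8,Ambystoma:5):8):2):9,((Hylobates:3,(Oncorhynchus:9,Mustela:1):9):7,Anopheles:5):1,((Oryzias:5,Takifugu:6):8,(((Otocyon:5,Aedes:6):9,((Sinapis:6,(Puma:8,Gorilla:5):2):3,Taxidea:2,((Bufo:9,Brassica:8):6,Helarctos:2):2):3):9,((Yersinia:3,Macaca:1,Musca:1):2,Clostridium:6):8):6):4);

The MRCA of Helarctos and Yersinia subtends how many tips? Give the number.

13

The MRCA of Helarctos and Yersinia is the node subtending (((Otocyon,Aedes),((Sinapis,(Puma,Gorilla)),Taxidea,((Bufo,Brassica),Helarctos))),((Yersinia,Macaca,Musca),Clostridium)).
That clade contains 13 terminal taxa: Aedes, Brassica, Bufo, Clostridium, Gorilla, Helarctos, Macaca, Musca, Otocyon, Puma, Sinapis, Taxidea, Yersinia.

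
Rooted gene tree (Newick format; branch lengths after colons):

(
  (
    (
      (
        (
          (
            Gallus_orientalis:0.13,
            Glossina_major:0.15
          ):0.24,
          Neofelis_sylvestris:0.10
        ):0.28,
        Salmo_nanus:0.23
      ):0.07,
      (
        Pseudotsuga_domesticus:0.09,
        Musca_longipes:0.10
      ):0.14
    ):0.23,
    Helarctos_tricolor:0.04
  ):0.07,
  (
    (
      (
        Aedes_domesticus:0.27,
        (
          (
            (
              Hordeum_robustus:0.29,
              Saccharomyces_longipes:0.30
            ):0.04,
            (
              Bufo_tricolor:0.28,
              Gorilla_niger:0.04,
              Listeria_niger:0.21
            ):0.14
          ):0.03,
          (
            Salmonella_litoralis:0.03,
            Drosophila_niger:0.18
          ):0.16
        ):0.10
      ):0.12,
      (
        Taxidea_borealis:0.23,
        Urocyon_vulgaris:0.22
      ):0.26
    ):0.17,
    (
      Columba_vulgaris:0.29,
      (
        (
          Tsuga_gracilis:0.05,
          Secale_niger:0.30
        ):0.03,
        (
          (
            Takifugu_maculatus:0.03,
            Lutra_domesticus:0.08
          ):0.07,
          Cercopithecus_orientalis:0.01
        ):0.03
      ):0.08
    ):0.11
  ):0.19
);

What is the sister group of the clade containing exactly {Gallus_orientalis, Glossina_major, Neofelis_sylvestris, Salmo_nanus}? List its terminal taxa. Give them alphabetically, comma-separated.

Musca_longipes, Pseudotsuga_domesticus

The clade containing exactly {Gallus_orientalis, Glossina_major, Neofelis_sylvestris, Salmo_nanus} attaches to the tree at the node subtending ((((Gallus_orientalis,Glossina_major),Neofelis_sylvestris),Salmo_nanus),(Pseudotsuga_domesticus,Musca_longipes)).
The other lineage descending from that same node — the sister group — is (Pseudotsuga_domesticus,Musca_longipes); its 2 tips in alphabetical order are the answer.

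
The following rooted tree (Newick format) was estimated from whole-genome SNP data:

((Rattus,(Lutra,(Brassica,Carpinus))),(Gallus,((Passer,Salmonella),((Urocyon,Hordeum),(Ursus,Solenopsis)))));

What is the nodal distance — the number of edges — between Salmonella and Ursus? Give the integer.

5

The MRCA of Salmonella and Ursus is the node subtending ((Passer,Salmonella),((Urocyon,Hordeum),(Ursus,Solenopsis))).
From Salmonella up to that node: 2 branches. From Ursus up to the same node: 3 branches. Total: 2 + 3 = 5.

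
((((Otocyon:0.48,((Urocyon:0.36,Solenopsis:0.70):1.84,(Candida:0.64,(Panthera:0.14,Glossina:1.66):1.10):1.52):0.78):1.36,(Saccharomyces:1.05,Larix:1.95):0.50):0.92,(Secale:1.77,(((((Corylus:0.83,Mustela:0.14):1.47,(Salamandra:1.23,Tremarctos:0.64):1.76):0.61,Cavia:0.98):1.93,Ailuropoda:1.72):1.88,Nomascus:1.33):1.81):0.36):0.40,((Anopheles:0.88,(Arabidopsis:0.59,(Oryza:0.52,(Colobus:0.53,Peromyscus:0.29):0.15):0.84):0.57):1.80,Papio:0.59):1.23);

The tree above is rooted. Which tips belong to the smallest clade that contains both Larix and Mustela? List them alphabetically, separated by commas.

Ailuropoda, Candida, Cavia, Corylus, Glossina, Larix, Mustela, Nomascus, Otocyon, Panthera, Saccharomyces, Salamandra, Secale, Solenopsis, Tremarctos, Urocyon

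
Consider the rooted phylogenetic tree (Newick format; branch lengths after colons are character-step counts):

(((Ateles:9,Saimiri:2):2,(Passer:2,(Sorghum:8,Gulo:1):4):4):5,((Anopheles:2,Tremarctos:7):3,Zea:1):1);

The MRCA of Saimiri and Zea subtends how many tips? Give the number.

8

The MRCA of Saimiri and Zea is the root, so the clade is the entire tree.
That clade contains 8 terminal taxa: Anopheles, Ateles, Gulo, Passer, Saimiri, Sorghum, Tremarctos, Zea.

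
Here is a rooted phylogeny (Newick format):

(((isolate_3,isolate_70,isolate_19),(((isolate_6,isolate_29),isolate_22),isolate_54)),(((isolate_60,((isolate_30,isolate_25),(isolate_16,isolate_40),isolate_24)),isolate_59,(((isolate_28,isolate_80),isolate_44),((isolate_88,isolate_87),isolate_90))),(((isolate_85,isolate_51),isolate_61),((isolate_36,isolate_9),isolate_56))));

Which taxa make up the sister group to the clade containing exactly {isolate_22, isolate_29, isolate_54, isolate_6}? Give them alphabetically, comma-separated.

The clade containing exactly {isolate_22, isolate_29, isolate_54, isolate_6} attaches to the tree at the node subtending ((isolate_3,isolate_70,isolate_19),(((isolate_6,isolate_29),isolate_22),isolate_54)).
The other lineage descending from that same node — the sister group — is (isolate_3,isolate_70,isolate_19); its 3 tips in alphabetical order are the answer.

isolate_19, isolate_3, isolate_70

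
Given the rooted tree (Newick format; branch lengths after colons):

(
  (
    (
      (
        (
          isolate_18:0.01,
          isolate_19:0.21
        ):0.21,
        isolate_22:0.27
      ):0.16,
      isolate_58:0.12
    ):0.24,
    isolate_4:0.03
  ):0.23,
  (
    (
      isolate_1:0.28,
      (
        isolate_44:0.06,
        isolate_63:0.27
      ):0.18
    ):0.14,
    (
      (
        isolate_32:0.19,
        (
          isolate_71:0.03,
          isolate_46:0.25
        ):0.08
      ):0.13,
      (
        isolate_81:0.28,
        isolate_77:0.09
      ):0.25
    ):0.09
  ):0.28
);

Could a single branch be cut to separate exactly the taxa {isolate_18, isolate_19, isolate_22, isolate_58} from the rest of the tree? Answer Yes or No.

Yes

The most recent common ancestor of these taxa subtends (((isolate_18,isolate_19),isolate_22),isolate_58).
That clade has exactly 4 tips — every listed taxon and nothing else — so the group is monophyletic.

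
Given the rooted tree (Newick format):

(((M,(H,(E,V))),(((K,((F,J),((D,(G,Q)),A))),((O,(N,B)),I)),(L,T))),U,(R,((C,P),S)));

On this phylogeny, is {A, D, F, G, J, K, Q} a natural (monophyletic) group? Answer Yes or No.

Yes

The most recent common ancestor of these taxa subtends (K,((F,J),((D,(G,Q)),A))).
That clade has exactly 7 tips — every listed taxon and nothing else — so the group is monophyletic.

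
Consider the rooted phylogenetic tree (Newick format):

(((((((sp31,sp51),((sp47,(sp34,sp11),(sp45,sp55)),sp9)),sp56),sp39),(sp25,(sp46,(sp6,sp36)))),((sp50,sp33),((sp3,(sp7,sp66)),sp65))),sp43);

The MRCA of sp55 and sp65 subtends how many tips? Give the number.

The MRCA of sp55 and sp65 is the node subtending ((((((sp31,sp51),((sp47,(sp34,sp11),(sp45,sp55)),sp9)),sp56),sp39),(sp25,(sp46,(sp6,sp36)))),((sp50,sp33),((sp3,(sp7,sp66)),sp65))).
That clade contains 20 terminal taxa: sp11, sp25, sp3, sp31, sp33, sp34, sp36, sp39, sp45, sp46, sp47, sp50, sp51, sp55, sp56, sp6, sp65, sp66, sp7, sp9.

20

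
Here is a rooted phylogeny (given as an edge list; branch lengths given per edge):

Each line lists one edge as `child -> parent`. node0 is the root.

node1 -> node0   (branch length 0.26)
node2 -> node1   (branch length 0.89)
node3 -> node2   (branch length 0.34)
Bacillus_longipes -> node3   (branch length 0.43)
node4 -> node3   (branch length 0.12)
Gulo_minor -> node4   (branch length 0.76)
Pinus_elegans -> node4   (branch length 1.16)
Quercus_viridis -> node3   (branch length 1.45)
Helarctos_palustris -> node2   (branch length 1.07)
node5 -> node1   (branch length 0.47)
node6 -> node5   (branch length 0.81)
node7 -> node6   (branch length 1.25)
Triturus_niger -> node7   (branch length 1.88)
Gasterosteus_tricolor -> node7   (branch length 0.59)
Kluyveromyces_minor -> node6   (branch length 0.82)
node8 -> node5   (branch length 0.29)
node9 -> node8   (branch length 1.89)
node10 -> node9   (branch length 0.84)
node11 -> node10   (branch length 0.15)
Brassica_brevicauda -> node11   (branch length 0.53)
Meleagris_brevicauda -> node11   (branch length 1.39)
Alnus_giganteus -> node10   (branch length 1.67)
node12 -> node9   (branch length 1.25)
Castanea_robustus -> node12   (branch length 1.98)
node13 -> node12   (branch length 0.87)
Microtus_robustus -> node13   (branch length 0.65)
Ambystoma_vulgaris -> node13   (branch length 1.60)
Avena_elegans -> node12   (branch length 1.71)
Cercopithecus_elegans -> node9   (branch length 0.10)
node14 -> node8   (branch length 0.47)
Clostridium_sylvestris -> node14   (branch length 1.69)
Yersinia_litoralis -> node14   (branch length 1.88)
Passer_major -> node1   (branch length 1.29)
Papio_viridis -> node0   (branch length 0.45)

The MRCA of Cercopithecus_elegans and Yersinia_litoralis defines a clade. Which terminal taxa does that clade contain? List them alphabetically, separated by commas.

Alnus_giganteus, Ambystoma_vulgaris, Avena_elegans, Brassica_brevicauda, Castanea_robustus, Cercopithecus_elegans, Clostridium_sylvestris, Meleagris_brevicauda, Microtus_robustus, Yersinia_litoralis

Tracing Cercopithecus_elegans: it sits inside (((Brassica_brevicauda,Meleagris_brevicauda),Alnus_giganteus),(Castanea_robustus,(Microtus_robustus,Ambystoma_vulgaris),Avena_elegans),Cercopithecus_elegans).
Tracing Yersinia_litoralis: it sits inside (Clostridium_sylvestris,Yersinia_litoralis).
The smallest clade enclosing both is ((((Brassica_brevicauda,Meleagris_brevicauda),Alnus_giganteus),(Castanea_robustus,(Microtus_robustus,Ambystoma_vulgaris),Avena_elegans),Cercopithecus_elegans),(Clostridium_sylvestris,Yersinia_litoralis)); the answer is its 10 terminal taxa in alphabetical order.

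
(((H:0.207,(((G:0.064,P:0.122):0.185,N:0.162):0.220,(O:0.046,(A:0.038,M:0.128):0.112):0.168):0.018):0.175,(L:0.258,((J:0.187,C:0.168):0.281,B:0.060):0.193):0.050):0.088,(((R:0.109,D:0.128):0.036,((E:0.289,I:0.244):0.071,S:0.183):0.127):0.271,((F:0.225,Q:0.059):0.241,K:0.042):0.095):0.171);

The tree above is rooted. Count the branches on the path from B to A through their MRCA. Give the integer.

The MRCA of B and A is the node subtending ((H,(((G,P),N),(O,(A,M)))),(L,((J,C),B))).
From B up to that node: 3 branches. From A up to the same node: 5 branches. Total: 3 + 5 = 8.

8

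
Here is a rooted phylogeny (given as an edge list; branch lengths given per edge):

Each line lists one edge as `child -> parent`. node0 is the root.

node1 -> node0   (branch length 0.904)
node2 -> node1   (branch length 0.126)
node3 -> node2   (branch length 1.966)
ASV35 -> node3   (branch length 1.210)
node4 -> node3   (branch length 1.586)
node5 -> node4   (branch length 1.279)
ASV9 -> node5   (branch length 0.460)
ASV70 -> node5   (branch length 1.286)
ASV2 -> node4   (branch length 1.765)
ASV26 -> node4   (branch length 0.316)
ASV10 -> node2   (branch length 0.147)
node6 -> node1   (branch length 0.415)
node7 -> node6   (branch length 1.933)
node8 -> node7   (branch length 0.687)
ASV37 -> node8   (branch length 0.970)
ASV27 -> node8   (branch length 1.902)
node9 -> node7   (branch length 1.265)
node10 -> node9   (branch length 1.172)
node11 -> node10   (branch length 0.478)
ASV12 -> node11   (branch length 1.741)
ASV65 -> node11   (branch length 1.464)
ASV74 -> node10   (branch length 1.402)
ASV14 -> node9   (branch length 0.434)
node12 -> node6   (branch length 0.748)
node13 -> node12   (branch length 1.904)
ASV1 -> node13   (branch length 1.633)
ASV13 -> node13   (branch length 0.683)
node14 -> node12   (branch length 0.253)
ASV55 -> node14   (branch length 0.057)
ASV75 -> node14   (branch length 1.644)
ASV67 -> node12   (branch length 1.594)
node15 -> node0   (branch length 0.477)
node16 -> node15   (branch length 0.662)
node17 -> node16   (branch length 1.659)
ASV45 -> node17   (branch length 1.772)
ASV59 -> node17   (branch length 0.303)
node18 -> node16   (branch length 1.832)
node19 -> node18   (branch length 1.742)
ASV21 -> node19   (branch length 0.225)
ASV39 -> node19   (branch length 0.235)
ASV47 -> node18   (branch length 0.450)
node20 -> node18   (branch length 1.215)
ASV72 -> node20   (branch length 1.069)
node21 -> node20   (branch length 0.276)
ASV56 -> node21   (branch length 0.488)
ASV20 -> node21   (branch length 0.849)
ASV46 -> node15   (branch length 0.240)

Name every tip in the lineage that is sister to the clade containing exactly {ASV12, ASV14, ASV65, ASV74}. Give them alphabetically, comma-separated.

ASV27, ASV37

The clade containing exactly {ASV12, ASV14, ASV65, ASV74} attaches to the tree at the node subtending ((ASV37,ASV27),(((ASV12,ASV65),ASV74),ASV14)).
The other lineage descending from that same node — the sister group — is (ASV37,ASV27); its 2 tips in alphabetical order are the answer.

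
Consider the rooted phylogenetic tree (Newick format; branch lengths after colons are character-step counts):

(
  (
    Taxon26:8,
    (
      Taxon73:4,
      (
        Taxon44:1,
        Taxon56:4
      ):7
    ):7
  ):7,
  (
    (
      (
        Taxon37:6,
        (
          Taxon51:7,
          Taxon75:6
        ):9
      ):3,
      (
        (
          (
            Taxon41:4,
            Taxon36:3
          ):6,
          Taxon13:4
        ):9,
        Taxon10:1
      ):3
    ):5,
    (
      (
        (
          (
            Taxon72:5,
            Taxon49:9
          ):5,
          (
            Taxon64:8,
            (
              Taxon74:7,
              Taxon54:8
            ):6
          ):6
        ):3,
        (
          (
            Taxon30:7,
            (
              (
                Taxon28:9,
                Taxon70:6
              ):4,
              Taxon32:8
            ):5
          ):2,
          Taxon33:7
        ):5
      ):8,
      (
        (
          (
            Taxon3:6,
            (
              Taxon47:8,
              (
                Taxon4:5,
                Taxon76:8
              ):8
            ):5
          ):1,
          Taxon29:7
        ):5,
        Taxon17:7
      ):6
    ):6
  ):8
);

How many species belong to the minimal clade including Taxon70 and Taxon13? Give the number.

23

The MRCA of Taxon70 and Taxon13 is the node subtending (((Taxon37,(Taxon51,Taxon75)),(((Taxon41,Taxon36),Taxon13),Taxon10)),((((Taxon72,Taxon49),(Taxon64,(Taxon74,Taxon54))),((Taxon30,((Taxon28,Taxon70),Taxon32)),Taxon33)),(((Taxon3,(Taxon47,(Taxon4,Taxon76))),Taxon29),Taxon17))).
That clade contains 23 terminal taxa: Taxon10, Taxon13, Taxon17, Taxon28, Taxon29, Taxon3, Taxon30, Taxon32, Taxon33, Taxon36, Taxon37, Taxon4, Taxon41, Taxon47, Taxon49, Taxon51, Taxon54, Taxon64, Taxon70, Taxon72, Taxon74, Taxon75, Taxon76.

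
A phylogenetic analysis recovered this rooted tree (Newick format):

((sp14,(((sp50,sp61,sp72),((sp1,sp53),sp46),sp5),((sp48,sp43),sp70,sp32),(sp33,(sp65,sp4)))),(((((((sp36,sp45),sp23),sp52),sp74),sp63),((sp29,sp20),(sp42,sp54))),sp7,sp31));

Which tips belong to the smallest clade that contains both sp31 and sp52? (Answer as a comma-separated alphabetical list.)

Tracing sp31: it sits inside (((((((sp36,sp45),sp23),sp52),sp74),sp63),((sp29,sp20),(sp42,sp54))),sp7,sp31).
Tracing sp52: it sits inside (((sp36,sp45),sp23),sp52).
The smallest clade enclosing both is (((((((sp36,sp45),sp23),sp52),sp74),sp63),((sp29,sp20),(sp42,sp54))),sp7,sp31); the answer is its 12 terminal taxa in alphabetical order.

sp20, sp23, sp29, sp31, sp36, sp42, sp45, sp52, sp54, sp63, sp7, sp74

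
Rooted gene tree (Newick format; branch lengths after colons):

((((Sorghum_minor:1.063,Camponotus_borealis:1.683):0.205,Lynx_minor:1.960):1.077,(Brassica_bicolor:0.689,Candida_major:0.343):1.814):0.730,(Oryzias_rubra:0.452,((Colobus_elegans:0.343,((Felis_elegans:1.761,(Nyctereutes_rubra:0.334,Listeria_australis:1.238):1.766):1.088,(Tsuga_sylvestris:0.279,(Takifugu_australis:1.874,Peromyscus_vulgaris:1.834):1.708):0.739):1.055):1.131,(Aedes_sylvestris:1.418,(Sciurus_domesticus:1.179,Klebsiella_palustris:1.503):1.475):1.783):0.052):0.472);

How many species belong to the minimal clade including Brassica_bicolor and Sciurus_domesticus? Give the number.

16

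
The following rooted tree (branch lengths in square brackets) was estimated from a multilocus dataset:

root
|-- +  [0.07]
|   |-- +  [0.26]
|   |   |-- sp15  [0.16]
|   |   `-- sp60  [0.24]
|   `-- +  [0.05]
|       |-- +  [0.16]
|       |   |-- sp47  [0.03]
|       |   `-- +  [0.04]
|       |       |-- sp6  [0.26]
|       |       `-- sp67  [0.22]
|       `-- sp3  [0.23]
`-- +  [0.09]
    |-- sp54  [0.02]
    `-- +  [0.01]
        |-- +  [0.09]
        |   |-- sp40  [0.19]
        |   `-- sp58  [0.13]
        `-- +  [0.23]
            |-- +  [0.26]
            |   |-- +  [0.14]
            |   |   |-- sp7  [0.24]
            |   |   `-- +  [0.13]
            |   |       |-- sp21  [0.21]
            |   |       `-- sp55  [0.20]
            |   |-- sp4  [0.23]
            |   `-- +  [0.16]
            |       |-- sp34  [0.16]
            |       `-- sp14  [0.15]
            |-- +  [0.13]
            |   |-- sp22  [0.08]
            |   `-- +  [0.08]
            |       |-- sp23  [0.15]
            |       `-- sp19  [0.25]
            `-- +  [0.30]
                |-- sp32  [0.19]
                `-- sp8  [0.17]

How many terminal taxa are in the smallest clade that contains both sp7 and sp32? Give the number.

11

The MRCA of sp7 and sp32 is the node subtending (((sp7,(sp21,sp55)),sp4,(sp34,sp14)),(sp22,(sp23,sp19)),(sp32,sp8)).
That clade contains 11 terminal taxa: sp14, sp19, sp21, sp22, sp23, sp32, sp34, sp4, sp55, sp7, sp8.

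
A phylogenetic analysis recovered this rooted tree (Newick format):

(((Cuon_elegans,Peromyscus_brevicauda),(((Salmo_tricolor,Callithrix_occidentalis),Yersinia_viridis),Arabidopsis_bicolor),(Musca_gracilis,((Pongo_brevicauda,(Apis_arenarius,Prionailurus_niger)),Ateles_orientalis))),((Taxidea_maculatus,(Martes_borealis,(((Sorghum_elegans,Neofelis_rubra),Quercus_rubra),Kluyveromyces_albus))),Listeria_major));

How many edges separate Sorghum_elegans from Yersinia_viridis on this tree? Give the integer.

11

The MRCA of Sorghum_elegans and Yersinia_viridis is the root of the tree.
From Sorghum_elegans up to that node: 7 branches. From Yersinia_viridis up to the same node: 4 branches. Total: 7 + 4 = 11.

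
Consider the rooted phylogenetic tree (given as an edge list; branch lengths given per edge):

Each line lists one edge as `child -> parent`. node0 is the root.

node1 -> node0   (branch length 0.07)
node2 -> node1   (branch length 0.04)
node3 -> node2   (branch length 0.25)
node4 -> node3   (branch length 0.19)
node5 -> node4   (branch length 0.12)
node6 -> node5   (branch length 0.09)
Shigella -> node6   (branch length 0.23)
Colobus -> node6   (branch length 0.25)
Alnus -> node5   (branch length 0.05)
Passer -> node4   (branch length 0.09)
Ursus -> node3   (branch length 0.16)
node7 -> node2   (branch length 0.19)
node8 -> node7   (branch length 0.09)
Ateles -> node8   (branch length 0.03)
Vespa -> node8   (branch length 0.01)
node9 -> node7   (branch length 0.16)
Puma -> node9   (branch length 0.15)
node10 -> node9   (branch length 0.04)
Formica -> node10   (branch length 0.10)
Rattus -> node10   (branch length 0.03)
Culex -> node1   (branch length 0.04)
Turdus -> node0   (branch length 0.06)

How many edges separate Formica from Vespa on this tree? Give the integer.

The MRCA of Formica and Vespa is the node subtending ((Ateles,Vespa),(Puma,(Formica,Rattus))).
From Formica up to that node: 3 branches. From Vespa up to the same node: 2 branches. Total: 3 + 2 = 5.

5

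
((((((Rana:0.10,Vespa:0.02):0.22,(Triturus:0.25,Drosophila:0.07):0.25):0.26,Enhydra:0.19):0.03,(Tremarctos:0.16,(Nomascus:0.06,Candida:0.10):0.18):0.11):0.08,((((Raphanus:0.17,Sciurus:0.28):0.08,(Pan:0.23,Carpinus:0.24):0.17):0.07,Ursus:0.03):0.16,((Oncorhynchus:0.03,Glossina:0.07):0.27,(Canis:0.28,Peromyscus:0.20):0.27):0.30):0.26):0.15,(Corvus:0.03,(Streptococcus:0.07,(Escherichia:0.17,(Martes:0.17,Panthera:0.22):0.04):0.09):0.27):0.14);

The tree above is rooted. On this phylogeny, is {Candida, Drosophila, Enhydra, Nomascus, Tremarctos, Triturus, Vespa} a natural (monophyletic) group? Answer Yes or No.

No

The MRCA of the listed taxa subtends ((((Rana,Vespa),(Triturus,Drosophila)),Enhydra),(Tremarctos,(Nomascus,Candida))).
That clade also contains Rana, which is not in the proposed group, so the group is not monophyletic.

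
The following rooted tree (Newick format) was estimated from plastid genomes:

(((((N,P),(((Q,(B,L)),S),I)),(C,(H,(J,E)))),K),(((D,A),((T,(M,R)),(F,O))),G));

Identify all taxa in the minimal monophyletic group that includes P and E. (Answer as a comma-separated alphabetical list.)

Tracing P: it sits inside (N,P).
Tracing E: it sits inside (J,E).
The smallest clade enclosing both is (((N,P),(((Q,(B,L)),S),I)),(C,(H,(J,E)))); the answer is its 11 terminal taxa in alphabetical order.

B, C, E, H, I, J, L, N, P, Q, S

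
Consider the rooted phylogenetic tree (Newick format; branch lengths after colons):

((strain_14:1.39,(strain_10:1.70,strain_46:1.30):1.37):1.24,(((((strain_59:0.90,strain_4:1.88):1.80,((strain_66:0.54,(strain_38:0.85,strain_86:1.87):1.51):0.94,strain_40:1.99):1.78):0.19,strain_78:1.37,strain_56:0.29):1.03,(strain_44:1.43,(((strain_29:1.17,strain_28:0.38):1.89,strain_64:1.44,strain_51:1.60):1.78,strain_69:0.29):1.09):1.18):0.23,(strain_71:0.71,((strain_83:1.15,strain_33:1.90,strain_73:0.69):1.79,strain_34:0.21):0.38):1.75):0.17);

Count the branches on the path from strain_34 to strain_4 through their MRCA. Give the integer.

8

The MRCA of strain_34 and strain_4 is the node subtending (((((strain_59,strain_4),((strain_66,(strain_38,strain_86)),strain_40)),strain_78,strain_56),(strain_44,(((strain_29,strain_28),strain_64,strain_51),strain_69))),(strain_71,((strain_83,strain_33,strain_73),strain_34))).
From strain_34 up to that node: 3 branches. From strain_4 up to the same node: 5 branches. Total: 3 + 5 = 8.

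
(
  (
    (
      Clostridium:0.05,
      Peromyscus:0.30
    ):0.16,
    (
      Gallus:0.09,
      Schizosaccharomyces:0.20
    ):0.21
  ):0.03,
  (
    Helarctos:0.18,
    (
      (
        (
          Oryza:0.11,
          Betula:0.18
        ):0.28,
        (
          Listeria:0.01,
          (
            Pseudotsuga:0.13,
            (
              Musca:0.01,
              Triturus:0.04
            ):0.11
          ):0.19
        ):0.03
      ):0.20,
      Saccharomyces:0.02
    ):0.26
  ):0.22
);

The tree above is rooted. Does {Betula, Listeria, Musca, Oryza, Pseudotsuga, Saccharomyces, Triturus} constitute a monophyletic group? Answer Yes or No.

The most recent common ancestor of these taxa subtends (((Oryza,Betula),(Listeria,(Pseudotsuga,(Musca,Triturus)))),Saccharomyces).
That clade has exactly 7 tips — every listed taxon and nothing else — so the group is monophyletic.

Yes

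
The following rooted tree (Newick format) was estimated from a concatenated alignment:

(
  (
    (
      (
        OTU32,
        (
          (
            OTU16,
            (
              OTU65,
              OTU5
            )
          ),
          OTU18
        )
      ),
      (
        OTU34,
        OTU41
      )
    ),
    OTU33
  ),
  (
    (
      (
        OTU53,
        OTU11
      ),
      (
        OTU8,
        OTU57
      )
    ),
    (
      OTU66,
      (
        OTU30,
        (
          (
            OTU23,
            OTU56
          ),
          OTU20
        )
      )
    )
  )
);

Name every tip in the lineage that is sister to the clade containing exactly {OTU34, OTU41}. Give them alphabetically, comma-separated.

OTU16, OTU18, OTU32, OTU5, OTU65

The clade containing exactly {OTU34, OTU41} attaches to the tree at the node subtending ((OTU32,((OTU16,(OTU65,OTU5)),OTU18)),(OTU34,OTU41)).
The other lineage descending from that same node — the sister group — is (OTU32,((OTU16,(OTU65,OTU5)),OTU18)); its 5 tips in alphabetical order are the answer.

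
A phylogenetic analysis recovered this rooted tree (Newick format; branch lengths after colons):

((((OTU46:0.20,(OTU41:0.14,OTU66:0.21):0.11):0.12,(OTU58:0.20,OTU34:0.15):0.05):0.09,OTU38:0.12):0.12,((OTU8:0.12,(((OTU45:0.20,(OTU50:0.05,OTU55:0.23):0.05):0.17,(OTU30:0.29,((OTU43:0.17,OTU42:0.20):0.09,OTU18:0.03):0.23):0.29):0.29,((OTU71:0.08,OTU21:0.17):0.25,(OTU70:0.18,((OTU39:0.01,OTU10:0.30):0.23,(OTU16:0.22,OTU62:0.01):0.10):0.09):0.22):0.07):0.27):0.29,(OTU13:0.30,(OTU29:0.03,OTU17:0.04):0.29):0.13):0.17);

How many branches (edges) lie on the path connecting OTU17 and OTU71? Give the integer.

The MRCA of OTU17 and OTU71 is the node subtending ((OTU8,(((OTU45,(OTU50,OTU55)),(OTU30,((OTU43,OTU42),OTU18))),((OTU71,OTU21),(OTU70,((OTU39,OTU10),(OTU16,OTU62)))))),(OTU13,(OTU29,OTU17))).
From OTU17 up to that node: 3 branches. From OTU71 up to the same node: 5 branches. Total: 3 + 5 = 8.

8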